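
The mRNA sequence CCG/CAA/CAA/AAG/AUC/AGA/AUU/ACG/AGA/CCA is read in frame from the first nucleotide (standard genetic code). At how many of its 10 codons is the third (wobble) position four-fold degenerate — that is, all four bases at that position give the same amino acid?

Codon 1 CCG (Pro): third position 4-fold.
Codon 2 CAA (Gln): third position 2-fold.
Codon 3 CAA (Gln): third position 2-fold.
Codon 4 AAG (Lys): third position 2-fold.
Codon 5 AUC (Ile): third position 3-fold.
Codon 6 AGA (Arg): third position 2-fold.
Codon 7 AUU (Ile): third position 3-fold.
Codon 8 ACG (Thr): third position 4-fold.
Codon 9 AGA (Arg): third position 2-fold.
Codon 10 CCA (Pro): third position 4-fold.
Four-fold degenerate third positions: 3.

3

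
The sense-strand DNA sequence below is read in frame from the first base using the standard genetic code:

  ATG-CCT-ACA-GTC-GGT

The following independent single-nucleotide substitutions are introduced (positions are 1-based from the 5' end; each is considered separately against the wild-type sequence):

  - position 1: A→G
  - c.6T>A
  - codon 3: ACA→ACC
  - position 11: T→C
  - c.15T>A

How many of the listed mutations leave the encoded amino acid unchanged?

3

Codon 1: ATG (Met) → GTG (Val) — missense.
Codon 2: CCT (Pro) → CCA (Pro) — synonymous.
Codon 3: ACA (Thr) → ACC (Thr) — synonymous.
Codon 4: GTC (Val) → GCC (Ala) — missense.
Codon 5: GGT (Gly) → GGA (Gly) — synonymous.
Synonymous: 3 of 5.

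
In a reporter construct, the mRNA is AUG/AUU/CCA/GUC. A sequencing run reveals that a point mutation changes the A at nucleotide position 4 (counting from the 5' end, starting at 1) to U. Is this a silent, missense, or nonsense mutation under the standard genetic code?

missense

Position 4 falls in codon 2: AUU → Ile.
After the substitution the codon is UUU → Phe.
Ile ≠ Phe, so this is a missense mutation.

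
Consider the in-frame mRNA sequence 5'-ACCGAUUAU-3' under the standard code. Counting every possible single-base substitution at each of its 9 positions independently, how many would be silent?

Codon 1 (ACC, Thr): 3 synonymous substitutions.
Codon 2 (GAU, Asp): 1 synonymous substitution.
Codon 3 (UAU, Tyr): 1 synonymous substitution.
Total: 3 + 1 + 1 = 5.

5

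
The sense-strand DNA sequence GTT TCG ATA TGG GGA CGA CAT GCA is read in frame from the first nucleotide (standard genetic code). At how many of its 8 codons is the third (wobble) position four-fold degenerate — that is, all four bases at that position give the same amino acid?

5

Codon 1 GTT (Val): third position 4-fold.
Codon 2 TCG (Ser): third position 4-fold.
Codon 3 ATA (Ile): third position 3-fold.
Codon 4 TGG (Trp): third position 1-fold.
Codon 5 GGA (Gly): third position 4-fold.
Codon 6 CGA (Arg): third position 4-fold.
Codon 7 CAT (His): third position 2-fold.
Codon 8 GCA (Ala): third position 4-fold.
Four-fold degenerate third positions: 5.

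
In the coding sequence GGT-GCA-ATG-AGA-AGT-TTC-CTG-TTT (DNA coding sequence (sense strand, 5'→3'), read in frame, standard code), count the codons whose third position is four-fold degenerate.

Codon 1 GGT (Gly): third position 4-fold.
Codon 2 GCA (Ala): third position 4-fold.
Codon 3 ATG (Met): third position 1-fold.
Codon 4 AGA (Arg): third position 2-fold.
Codon 5 AGT (Ser): third position 2-fold.
Codon 6 TTC (Phe): third position 2-fold.
Codon 7 CTG (Leu): third position 4-fold.
Codon 8 TTT (Phe): third position 2-fold.
Four-fold degenerate third positions: 3.

3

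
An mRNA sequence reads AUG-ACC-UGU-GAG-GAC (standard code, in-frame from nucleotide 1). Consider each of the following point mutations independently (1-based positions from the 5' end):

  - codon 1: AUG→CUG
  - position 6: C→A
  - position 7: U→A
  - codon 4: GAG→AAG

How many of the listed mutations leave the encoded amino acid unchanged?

1

Codon 1: AUG (Met) → CUG (Leu) — missense.
Codon 2: ACC (Thr) → ACA (Thr) — synonymous.
Codon 3: UGU (Cys) → AGU (Ser) — missense.
Codon 4: GAG (Glu) → AAG (Lys) — missense.
Synonymous: 1 of 4.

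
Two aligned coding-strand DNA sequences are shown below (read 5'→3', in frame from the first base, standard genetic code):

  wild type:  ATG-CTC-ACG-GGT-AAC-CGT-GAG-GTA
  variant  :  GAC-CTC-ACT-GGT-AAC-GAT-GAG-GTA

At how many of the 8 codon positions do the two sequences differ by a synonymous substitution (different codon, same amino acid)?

1

Codon 1: ATG Met / GAC Asp — nonsynonymous.
Codon 2: CTC Leu / CTC Leu — identical.
Codon 3: ACG Thr / ACT Thr — synonymous.
Codon 4: GGT Gly / GGT Gly — identical.
Codon 5: AAC Asn / AAC Asn — identical.
Codon 6: CGT Arg / GAT Asp — nonsynonymous.
Codon 7: GAG Glu / GAG Glu — identical.
Codon 8: GTA Val / GTA Val — identical.
Synonymous differences: 1.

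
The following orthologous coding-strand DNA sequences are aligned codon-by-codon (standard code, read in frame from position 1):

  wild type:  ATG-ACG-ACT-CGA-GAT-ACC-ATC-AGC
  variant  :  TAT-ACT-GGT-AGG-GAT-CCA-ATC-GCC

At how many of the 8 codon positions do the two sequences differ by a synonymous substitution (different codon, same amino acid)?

Codon 1: ATG Met / TAT Tyr — nonsynonymous.
Codon 2: ACG Thr / ACT Thr — synonymous.
Codon 3: ACT Thr / GGT Gly — nonsynonymous.
Codon 4: CGA Arg / AGG Arg — synonymous.
Codon 5: GAT Asp / GAT Asp — identical.
Codon 6: ACC Thr / CCA Pro — nonsynonymous.
Codon 7: ATC Ile / ATC Ile — identical.
Codon 8: AGC Ser / GCC Ala — nonsynonymous.
Synonymous differences: 2.

2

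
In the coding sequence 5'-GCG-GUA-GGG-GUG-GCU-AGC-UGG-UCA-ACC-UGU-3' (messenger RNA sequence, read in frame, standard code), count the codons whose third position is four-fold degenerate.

7

Codon 1 GCG (Ala): third position 4-fold.
Codon 2 GUA (Val): third position 4-fold.
Codon 3 GGG (Gly): third position 4-fold.
Codon 4 GUG (Val): third position 4-fold.
Codon 5 GCU (Ala): third position 4-fold.
Codon 6 AGC (Ser): third position 2-fold.
Codon 7 UGG (Trp): third position 1-fold.
Codon 8 UCA (Ser): third position 4-fold.
Codon 9 ACC (Thr): third position 4-fold.
Codon 10 UGU (Cys): third position 2-fold.
Four-fold degenerate third positions: 7.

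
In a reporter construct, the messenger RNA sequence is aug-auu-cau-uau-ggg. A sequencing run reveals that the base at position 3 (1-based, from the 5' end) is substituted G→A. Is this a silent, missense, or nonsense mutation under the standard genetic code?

missense

Position 3 falls in codon 1: AUG → Met.
After the substitution the codon is AUA → Ile.
Met ≠ Ile, so this is a missense mutation.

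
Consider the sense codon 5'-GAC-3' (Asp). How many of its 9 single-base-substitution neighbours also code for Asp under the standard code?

Position 1: none → 0 synonymous.
Position 2: none → 0 synonymous.
Position 3: GAU → 1 synonymous.
Total: 0 + 0 + 1 = 1.

1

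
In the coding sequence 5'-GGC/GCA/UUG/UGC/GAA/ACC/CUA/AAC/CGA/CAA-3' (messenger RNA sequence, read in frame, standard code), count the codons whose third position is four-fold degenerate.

Codon 1 GGC (Gly): third position 4-fold.
Codon 2 GCA (Ala): third position 4-fold.
Codon 3 UUG (Leu): third position 2-fold.
Codon 4 UGC (Cys): third position 2-fold.
Codon 5 GAA (Glu): third position 2-fold.
Codon 6 ACC (Thr): third position 4-fold.
Codon 7 CUA (Leu): third position 4-fold.
Codon 8 AAC (Asn): third position 2-fold.
Codon 9 CGA (Arg): third position 4-fold.
Codon 10 CAA (Gln): third position 2-fold.
Four-fold degenerate third positions: 5.

5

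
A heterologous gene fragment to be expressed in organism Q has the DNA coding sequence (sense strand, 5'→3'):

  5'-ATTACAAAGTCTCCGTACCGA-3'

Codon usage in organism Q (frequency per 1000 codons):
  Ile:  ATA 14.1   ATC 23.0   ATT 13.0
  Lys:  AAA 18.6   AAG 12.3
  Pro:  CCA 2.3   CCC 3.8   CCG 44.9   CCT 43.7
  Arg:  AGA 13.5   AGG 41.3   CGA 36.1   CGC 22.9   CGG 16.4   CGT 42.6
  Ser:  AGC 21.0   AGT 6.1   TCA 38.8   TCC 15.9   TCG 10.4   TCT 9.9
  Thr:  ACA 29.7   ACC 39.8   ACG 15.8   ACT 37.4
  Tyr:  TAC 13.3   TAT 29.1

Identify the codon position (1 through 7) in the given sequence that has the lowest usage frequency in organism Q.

Codon 1 ATT (Ile): 13.0 per 1000.
Codon 2 ACA (Thr): 29.7 per 1000.
Codon 3 AAG (Lys): 12.3 per 1000.
Codon 4 TCT (Ser): 9.9 per 1000.
Codon 5 CCG (Pro): 44.9 per 1000.
Codon 6 TAC (Tyr): 13.3 per 1000.
Codon 7 CGA (Arg): 36.1 per 1000.
Lowest frequency is 9.9 at codon 4.

4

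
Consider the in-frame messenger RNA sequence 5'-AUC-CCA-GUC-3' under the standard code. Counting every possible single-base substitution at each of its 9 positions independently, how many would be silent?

Codon 1 (AUC, Ile): 2 synonymous substitutions.
Codon 2 (CCA, Pro): 3 synonymous substitutions.
Codon 3 (GUC, Val): 3 synonymous substitutions.
Total: 2 + 3 + 3 = 8.

8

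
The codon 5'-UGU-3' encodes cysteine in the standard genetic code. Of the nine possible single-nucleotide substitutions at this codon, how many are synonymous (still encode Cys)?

Position 1: none → 0 synonymous.
Position 2: none → 0 synonymous.
Position 3: UGC → 1 synonymous.
Total: 0 + 0 + 1 = 1.

1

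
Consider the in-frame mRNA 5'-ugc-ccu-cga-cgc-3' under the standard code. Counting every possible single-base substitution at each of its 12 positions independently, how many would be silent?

Codon 1 (UGC, Cys): 1 synonymous substitution.
Codon 2 (CCU, Pro): 3 synonymous substitutions.
Codon 3 (CGA, Arg): 4 synonymous substitutions.
Codon 4 (CGC, Arg): 3 synonymous substitutions.
Total: 1 + 3 + 4 + 3 = 11.

11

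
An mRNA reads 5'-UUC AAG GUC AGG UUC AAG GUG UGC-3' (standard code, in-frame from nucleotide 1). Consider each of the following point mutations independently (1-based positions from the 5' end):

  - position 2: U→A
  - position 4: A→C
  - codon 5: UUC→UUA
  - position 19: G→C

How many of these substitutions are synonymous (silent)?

Codon 1: UUC (Phe) → UAC (Tyr) — missense.
Codon 2: AAG (Lys) → CAG (Gln) — missense.
Codon 5: UUC (Phe) → UUA (Leu) — missense.
Codon 7: GUG (Val) → CUG (Leu) — missense.
Synonymous: 0 of 4.

0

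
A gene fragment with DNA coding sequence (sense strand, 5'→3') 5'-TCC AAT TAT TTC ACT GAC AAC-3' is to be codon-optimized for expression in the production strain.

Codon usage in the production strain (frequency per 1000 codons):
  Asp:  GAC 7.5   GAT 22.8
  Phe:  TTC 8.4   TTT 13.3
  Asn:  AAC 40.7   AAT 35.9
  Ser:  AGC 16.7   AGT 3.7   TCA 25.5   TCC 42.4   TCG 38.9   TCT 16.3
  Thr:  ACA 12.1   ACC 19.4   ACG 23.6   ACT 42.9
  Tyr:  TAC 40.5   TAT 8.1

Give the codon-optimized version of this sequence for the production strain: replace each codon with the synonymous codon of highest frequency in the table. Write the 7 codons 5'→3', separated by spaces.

TCC AAC TAC TTT ACT GAT AAC

Codon 1 (Ser): best is TCC at 42.4.
Codon 2 (Asn): best is AAC at 40.7.
Codon 3 (Tyr): best is TAC at 40.5.
Codon 4 (Phe): best is TTT at 13.3.
Codon 5 (Thr): best is ACT at 42.9.
Codon 6 (Asp): best is GAT at 22.8.
Codon 7 (Asn): best is AAC at 40.7.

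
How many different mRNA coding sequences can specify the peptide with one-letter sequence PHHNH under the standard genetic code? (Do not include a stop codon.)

64

Pro: 4 codons.
His: 2 codons.
His: 2 codons.
Asn: 2 codons.
His: 2 codons.
4 × 2 × 2 × 2 × 2 = 64.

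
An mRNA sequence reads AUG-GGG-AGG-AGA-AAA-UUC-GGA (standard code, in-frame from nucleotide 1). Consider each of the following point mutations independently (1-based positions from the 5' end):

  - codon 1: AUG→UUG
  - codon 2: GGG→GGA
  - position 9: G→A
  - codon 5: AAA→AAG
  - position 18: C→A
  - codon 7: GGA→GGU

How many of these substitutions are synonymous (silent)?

Codon 1: AUG (Met) → UUG (Leu) — missense.
Codon 2: GGG (Gly) → GGA (Gly) — synonymous.
Codon 3: AGG (Arg) → AGA (Arg) — synonymous.
Codon 5: AAA (Lys) → AAG (Lys) — synonymous.
Codon 6: UUC (Phe) → UUA (Leu) — missense.
Codon 7: GGA (Gly) → GGU (Gly) — synonymous.
Synonymous: 4 of 6.

4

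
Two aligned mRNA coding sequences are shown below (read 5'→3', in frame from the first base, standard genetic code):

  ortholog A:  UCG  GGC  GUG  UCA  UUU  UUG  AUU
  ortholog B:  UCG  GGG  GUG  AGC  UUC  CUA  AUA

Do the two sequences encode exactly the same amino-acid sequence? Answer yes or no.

yes

Codon 1: UCG Ser / UCG Ser — identical.
Codon 2: GGC Gly / GGG Gly — synonymous.
Codon 3: GUG Val / GUG Val — identical.
Codon 4: UCA Ser / AGC Ser — synonymous.
Codon 5: UUU Phe / UUC Phe — synonymous.
Codon 6: UUG Leu / CUA Leu — synonymous.
Codon 7: AUU Ile / AUA Ile — synonymous.
Nonsynonymous differences: 0 → same protein.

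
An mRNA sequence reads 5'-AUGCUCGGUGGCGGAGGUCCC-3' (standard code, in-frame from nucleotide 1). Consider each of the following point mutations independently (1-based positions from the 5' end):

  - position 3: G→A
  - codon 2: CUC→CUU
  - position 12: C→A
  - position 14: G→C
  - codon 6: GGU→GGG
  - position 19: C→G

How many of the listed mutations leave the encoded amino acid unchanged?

3

Codon 1: AUG (Met) → AUA (Ile) — missense.
Codon 2: CUC (Leu) → CUU (Leu) — synonymous.
Codon 4: GGC (Gly) → GGA (Gly) — synonymous.
Codon 5: GGA (Gly) → GCA (Ala) — missense.
Codon 6: GGU (Gly) → GGG (Gly) — synonymous.
Codon 7: CCC (Pro) → GCC (Ala) — missense.
Synonymous: 3 of 6.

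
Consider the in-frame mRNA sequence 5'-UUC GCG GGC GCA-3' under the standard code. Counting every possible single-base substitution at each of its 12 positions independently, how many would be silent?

10

Codon 1 (UUC, Phe): 1 synonymous substitution.
Codon 2 (GCG, Ala): 3 synonymous substitutions.
Codon 3 (GGC, Gly): 3 synonymous substitutions.
Codon 4 (GCA, Ala): 3 synonymous substitutions.
Total: 1 + 3 + 3 + 3 = 10.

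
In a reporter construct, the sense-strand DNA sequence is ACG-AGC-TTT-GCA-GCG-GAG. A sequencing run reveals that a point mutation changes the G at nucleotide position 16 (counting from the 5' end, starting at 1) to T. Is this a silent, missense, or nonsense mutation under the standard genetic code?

nonsense

Position 16 falls in codon 6: GAG → Glu.
After the substitution the codon is TAG → Stop.
The new codon is a stop codon, so this is a nonsense mutation.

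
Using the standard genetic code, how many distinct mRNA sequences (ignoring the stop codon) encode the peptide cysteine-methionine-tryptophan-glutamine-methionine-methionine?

Cys: 2 codons.
Met: 1 codon.
Trp: 1 codon.
Gln: 2 codons.
Met: 1 codon.
Met: 1 codon.
2 × 1 × 1 × 2 × 1 × 1 = 4.

4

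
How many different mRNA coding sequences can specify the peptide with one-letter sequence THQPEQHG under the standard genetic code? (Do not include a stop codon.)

Thr: 4 codons.
His: 2 codons.
Gln: 2 codons.
Pro: 4 codons.
Glu: 2 codons.
Gln: 2 codons.
His: 2 codons.
Gly: 4 codons.
4 × 2 × 2 × 4 × 2 × 2 × 2 × 4 = 2048.

2048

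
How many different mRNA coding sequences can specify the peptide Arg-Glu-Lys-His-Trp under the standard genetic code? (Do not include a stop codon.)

48

Arg: 6 codons.
Glu: 2 codons.
Lys: 2 codons.
His: 2 codons.
Trp: 1 codon.
6 × 2 × 2 × 2 × 1 = 48.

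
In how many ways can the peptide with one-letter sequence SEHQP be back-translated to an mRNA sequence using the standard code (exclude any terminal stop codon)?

192

Ser: 6 codons.
Glu: 2 codons.
His: 2 codons.
Gln: 2 codons.
Pro: 4 codons.
6 × 2 × 2 × 2 × 4 = 192.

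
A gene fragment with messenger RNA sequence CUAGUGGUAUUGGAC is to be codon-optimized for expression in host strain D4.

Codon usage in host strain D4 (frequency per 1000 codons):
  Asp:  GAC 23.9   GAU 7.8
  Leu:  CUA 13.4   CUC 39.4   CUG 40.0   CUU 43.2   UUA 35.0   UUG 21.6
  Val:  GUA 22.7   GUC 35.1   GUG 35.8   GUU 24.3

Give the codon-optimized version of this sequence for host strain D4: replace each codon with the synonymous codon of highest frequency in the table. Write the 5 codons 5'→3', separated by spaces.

CUU GUG GUG CUU GAC

Codon 1 (Leu): best is CUU at 43.2.
Codon 2 (Val): best is GUG at 35.8.
Codon 3 (Val): best is GUG at 35.8.
Codon 4 (Leu): best is CUU at 43.2.
Codon 5 (Asp): best is GAC at 23.9.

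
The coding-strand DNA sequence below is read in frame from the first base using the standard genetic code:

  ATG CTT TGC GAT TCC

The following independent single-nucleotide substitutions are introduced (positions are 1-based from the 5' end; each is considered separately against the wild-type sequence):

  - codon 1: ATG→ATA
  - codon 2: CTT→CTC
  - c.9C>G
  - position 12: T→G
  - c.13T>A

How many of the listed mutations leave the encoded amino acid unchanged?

Codon 1: ATG (Met) → ATA (Ile) — missense.
Codon 2: CTT (Leu) → CTC (Leu) — synonymous.
Codon 3: TGC (Cys) → TGG (Trp) — missense.
Codon 4: GAT (Asp) → GAG (Glu) — missense.
Codon 5: TCC (Ser) → ACC (Thr) — missense.
Synonymous: 1 of 5.

1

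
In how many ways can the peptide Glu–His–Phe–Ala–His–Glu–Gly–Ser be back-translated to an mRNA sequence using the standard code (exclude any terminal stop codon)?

Glu: 2 codons.
His: 2 codons.
Phe: 2 codons.
Ala: 4 codons.
His: 2 codons.
Glu: 2 codons.
Gly: 4 codons.
Ser: 6 codons.
2 × 2 × 2 × 4 × 2 × 2 × 4 × 6 = 3072.

3072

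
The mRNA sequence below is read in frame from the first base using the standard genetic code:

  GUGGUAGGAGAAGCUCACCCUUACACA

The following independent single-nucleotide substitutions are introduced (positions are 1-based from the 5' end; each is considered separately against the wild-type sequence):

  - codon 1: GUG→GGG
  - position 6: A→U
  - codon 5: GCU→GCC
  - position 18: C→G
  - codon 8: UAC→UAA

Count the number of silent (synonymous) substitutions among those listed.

2

Codon 1: GUG (Val) → GGG (Gly) — missense.
Codon 2: GUA (Val) → GUU (Val) — synonymous.
Codon 5: GCU (Ala) → GCC (Ala) — synonymous.
Codon 6: CAC (His) → CAG (Gln) — missense.
Codon 8: UAC (Tyr) → UAA (Stop) — nonsense.
Synonymous: 2 of 5.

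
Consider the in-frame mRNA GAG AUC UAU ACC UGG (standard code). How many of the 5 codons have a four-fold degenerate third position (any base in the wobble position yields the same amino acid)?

Codon 1 GAG (Glu): third position 2-fold.
Codon 2 AUC (Ile): third position 3-fold.
Codon 3 UAU (Tyr): third position 2-fold.
Codon 4 ACC (Thr): third position 4-fold.
Codon 5 UGG (Trp): third position 1-fold.
Four-fold degenerate third positions: 1.

1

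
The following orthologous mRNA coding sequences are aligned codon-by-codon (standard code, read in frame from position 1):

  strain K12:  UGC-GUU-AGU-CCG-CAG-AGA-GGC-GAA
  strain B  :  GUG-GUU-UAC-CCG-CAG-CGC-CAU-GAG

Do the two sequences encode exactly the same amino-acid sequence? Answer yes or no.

no

Codon 1: UGC Cys / GUG Val — nonsynonymous.
Codon 2: GUU Val / GUU Val — identical.
Codon 3: AGU Ser / UAC Tyr — nonsynonymous.
Codon 4: CCG Pro / CCG Pro — identical.
Codon 5: CAG Gln / CAG Gln — identical.
Codon 6: AGA Arg / CGC Arg — synonymous.
Codon 7: GGC Gly / CAU His — nonsynonymous.
Codon 8: GAA Glu / GAG Glu — synonymous.
Nonsynonymous differences: 3 → different protein.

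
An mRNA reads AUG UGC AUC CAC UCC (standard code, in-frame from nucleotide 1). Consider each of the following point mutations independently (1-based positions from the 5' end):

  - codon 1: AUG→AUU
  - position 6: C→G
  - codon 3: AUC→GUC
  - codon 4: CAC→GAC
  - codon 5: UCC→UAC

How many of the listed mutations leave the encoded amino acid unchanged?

0

Codon 1: AUG (Met) → AUU (Ile) — missense.
Codon 2: UGC (Cys) → UGG (Trp) — missense.
Codon 3: AUC (Ile) → GUC (Val) — missense.
Codon 4: CAC (His) → GAC (Asp) — missense.
Codon 5: UCC (Ser) → UAC (Tyr) — missense.
Synonymous: 0 of 5.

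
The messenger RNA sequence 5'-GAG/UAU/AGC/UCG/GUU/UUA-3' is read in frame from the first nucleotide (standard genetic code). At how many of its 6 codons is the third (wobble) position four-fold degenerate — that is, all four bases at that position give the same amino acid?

2

Codon 1 GAG (Glu): third position 2-fold.
Codon 2 UAU (Tyr): third position 2-fold.
Codon 3 AGC (Ser): third position 2-fold.
Codon 4 UCG (Ser): third position 4-fold.
Codon 5 GUU (Val): third position 4-fold.
Codon 6 UUA (Leu): third position 2-fold.
Four-fold degenerate third positions: 2.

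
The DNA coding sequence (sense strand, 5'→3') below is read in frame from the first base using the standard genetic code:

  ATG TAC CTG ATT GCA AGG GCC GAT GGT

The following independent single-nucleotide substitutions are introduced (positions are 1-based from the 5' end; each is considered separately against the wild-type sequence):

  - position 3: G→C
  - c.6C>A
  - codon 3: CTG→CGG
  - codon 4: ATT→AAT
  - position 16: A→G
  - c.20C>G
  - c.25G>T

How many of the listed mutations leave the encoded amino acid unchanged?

Codon 1: ATG (Met) → ATC (Ile) — missense.
Codon 2: TAC (Tyr) → TAA (Stop) — nonsense.
Codon 3: CTG (Leu) → CGG (Arg) — missense.
Codon 4: ATT (Ile) → AAT (Asn) — missense.
Codon 6: AGG (Arg) → GGG (Gly) — missense.
Codon 7: GCC (Ala) → GGC (Gly) — missense.
Codon 9: GGT (Gly) → TGT (Cys) — missense.
Synonymous: 0 of 7.

0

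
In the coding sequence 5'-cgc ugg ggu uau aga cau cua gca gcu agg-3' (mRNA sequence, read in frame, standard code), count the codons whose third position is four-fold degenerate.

5

Codon 1 CGC (Arg): third position 4-fold.
Codon 2 UGG (Trp): third position 1-fold.
Codon 3 GGU (Gly): third position 4-fold.
Codon 4 UAU (Tyr): third position 2-fold.
Codon 5 AGA (Arg): third position 2-fold.
Codon 6 CAU (His): third position 2-fold.
Codon 7 CUA (Leu): third position 4-fold.
Codon 8 GCA (Ala): third position 4-fold.
Codon 9 GCU (Ala): third position 4-fold.
Codon 10 AGG (Arg): third position 2-fold.
Four-fold degenerate third positions: 5.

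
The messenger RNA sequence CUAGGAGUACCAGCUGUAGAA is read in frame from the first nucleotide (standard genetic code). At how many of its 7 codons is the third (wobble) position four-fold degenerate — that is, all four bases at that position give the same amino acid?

6

Codon 1 CUA (Leu): third position 4-fold.
Codon 2 GGA (Gly): third position 4-fold.
Codon 3 GUA (Val): third position 4-fold.
Codon 4 CCA (Pro): third position 4-fold.
Codon 5 GCU (Ala): third position 4-fold.
Codon 6 GUA (Val): third position 4-fold.
Codon 7 GAA (Glu): third position 2-fold.
Four-fold degenerate third positions: 6.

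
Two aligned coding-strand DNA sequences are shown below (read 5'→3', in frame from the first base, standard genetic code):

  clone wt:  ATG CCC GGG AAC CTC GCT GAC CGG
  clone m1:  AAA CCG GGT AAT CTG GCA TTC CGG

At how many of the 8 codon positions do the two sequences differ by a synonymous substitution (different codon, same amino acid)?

5

Codon 1: ATG Met / AAA Lys — nonsynonymous.
Codon 2: CCC Pro / CCG Pro — synonymous.
Codon 3: GGG Gly / GGT Gly — synonymous.
Codon 4: AAC Asn / AAT Asn — synonymous.
Codon 5: CTC Leu / CTG Leu — synonymous.
Codon 6: GCT Ala / GCA Ala — synonymous.
Codon 7: GAC Asp / TTC Phe — nonsynonymous.
Codon 8: CGG Arg / CGG Arg — identical.
Synonymous differences: 5.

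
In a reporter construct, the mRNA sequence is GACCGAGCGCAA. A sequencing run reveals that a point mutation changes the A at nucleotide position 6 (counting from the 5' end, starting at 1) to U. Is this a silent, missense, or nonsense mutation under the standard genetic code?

Position 6 falls in codon 2: CGA → Arg.
After the substitution the codon is CGU → Arg.
Both encode Arg, so the change is synonymous.

silent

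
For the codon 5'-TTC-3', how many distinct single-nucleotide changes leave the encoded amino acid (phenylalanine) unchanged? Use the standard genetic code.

Position 1: none → 0 synonymous.
Position 2: none → 0 synonymous.
Position 3: TTT → 1 synonymous.
Total: 0 + 0 + 1 = 1.

1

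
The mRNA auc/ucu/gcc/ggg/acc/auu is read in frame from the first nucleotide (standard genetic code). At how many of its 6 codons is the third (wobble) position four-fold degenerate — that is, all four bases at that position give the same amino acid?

Codon 1 AUC (Ile): third position 3-fold.
Codon 2 UCU (Ser): third position 4-fold.
Codon 3 GCC (Ala): third position 4-fold.
Codon 4 GGG (Gly): third position 4-fold.
Codon 5 ACC (Thr): third position 4-fold.
Codon 6 AUU (Ile): third position 3-fold.
Four-fold degenerate third positions: 4.

4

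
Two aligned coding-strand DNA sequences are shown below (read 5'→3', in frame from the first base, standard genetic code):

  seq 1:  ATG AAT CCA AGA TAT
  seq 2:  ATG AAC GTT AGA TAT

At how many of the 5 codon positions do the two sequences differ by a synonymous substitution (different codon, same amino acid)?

1

Codon 1: ATG Met / ATG Met — identical.
Codon 2: AAT Asn / AAC Asn — synonymous.
Codon 3: CCA Pro / GTT Val — nonsynonymous.
Codon 4: AGA Arg / AGA Arg — identical.
Codon 5: TAT Tyr / TAT Tyr — identical.
Synonymous differences: 1.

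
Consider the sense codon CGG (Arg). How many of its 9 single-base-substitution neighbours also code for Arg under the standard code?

Position 1: AGG → 1 synonymous.
Position 2: none → 0 synonymous.
Position 3: CGU, CGC, CGA → 3 synonymous.
Total: 1 + 0 + 3 = 4.

4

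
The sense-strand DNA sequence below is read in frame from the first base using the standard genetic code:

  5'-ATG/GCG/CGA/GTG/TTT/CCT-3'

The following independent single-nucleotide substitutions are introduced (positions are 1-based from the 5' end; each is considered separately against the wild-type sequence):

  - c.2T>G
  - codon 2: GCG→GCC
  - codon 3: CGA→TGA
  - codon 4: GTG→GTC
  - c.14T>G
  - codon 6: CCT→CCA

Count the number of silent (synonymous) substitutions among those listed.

3

Codon 1: ATG (Met) → AGG (Arg) — missense.
Codon 2: GCG (Ala) → GCC (Ala) — synonymous.
Codon 3: CGA (Arg) → TGA (Stop) — nonsense.
Codon 4: GTG (Val) → GTC (Val) — synonymous.
Codon 5: TTT (Phe) → TGT (Cys) — missense.
Codon 6: CCT (Pro) → CCA (Pro) — synonymous.
Synonymous: 3 of 6.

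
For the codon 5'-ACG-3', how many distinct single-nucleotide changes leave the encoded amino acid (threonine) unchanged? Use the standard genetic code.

Position 1: none → 0 synonymous.
Position 2: none → 0 synonymous.
Position 3: ACU, ACC, ACA → 3 synonymous.
Total: 0 + 0 + 3 = 3.

3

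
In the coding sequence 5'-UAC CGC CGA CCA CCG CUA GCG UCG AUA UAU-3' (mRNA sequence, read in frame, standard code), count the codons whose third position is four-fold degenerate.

7

Codon 1 UAC (Tyr): third position 2-fold.
Codon 2 CGC (Arg): third position 4-fold.
Codon 3 CGA (Arg): third position 4-fold.
Codon 4 CCA (Pro): third position 4-fold.
Codon 5 CCG (Pro): third position 4-fold.
Codon 6 CUA (Leu): third position 4-fold.
Codon 7 GCG (Ala): third position 4-fold.
Codon 8 UCG (Ser): third position 4-fold.
Codon 9 AUA (Ile): third position 3-fold.
Codon 10 UAU (Tyr): third position 2-fold.
Four-fold degenerate third positions: 7.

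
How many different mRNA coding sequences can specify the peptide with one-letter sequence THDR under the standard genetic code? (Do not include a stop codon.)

96

Thr: 4 codons.
His: 2 codons.
Asp: 2 codons.
Arg: 6 codons.
4 × 2 × 2 × 6 = 96.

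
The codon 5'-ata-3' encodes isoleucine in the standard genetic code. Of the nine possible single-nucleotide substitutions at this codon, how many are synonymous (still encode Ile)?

Position 1: none → 0 synonymous.
Position 2: none → 0 synonymous.
Position 3: ATT, ATC → 2 synonymous.
Total: 0 + 0 + 2 = 2.

2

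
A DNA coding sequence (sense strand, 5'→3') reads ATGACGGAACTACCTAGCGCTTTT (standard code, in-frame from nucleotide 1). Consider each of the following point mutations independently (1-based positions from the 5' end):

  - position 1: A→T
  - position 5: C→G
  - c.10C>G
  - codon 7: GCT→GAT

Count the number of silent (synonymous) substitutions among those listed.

0

Codon 1: ATG (Met) → TTG (Leu) — missense.
Codon 2: ACG (Thr) → AGG (Arg) — missense.
Codon 4: CTA (Leu) → GTA (Val) — missense.
Codon 7: GCT (Ala) → GAT (Asp) — missense.
Synonymous: 0 of 4.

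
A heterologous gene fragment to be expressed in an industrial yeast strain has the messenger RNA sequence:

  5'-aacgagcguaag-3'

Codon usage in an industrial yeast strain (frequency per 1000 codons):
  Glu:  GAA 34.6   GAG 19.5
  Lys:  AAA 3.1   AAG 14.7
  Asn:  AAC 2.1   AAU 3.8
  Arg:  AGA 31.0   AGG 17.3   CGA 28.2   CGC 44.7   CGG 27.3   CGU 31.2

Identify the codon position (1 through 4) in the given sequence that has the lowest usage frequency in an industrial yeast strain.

1

Codon 1 AAC (Asn): 2.1 per 1000.
Codon 2 GAG (Glu): 19.5 per 1000.
Codon 3 CGU (Arg): 31.2 per 1000.
Codon 4 AAG (Lys): 14.7 per 1000.
Lowest frequency is 2.1 at codon 1.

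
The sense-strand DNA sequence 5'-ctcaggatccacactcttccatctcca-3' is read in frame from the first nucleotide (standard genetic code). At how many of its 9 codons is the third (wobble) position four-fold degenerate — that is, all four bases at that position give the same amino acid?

Codon 1 CTC (Leu): third position 4-fold.
Codon 2 AGG (Arg): third position 2-fold.
Codon 3 ATC (Ile): third position 3-fold.
Codon 4 CAC (His): third position 2-fold.
Codon 5 ACT (Thr): third position 4-fold.
Codon 6 CTT (Leu): third position 4-fold.
Codon 7 CCA (Pro): third position 4-fold.
Codon 8 TCT (Ser): third position 4-fold.
Codon 9 CCA (Pro): third position 4-fold.
Four-fold degenerate third positions: 6.

6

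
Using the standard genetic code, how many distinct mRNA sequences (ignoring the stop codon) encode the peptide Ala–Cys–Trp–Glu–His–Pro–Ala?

Ala: 4 codons.
Cys: 2 codons.
Trp: 1 codon.
Glu: 2 codons.
His: 2 codons.
Pro: 4 codons.
Ala: 4 codons.
4 × 2 × 1 × 2 × 2 × 4 × 4 = 512.

512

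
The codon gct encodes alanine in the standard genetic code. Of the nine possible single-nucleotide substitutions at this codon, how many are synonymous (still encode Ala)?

3

Position 1: none → 0 synonymous.
Position 2: none → 0 synonymous.
Position 3: GCC, GCA, GCG → 3 synonymous.
Total: 0 + 0 + 3 = 3.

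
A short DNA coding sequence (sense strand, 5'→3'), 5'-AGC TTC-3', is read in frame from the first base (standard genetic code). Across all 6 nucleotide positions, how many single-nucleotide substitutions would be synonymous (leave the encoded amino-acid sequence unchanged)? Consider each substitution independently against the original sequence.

Codon 1 (AGC, Ser): 1 synonymous substitution.
Codon 2 (TTC, Phe): 1 synonymous substitution.
Total: 1 + 1 = 2.

2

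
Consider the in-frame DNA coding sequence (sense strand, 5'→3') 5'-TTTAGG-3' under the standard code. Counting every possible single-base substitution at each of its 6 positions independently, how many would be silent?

Codon 1 (TTT, Phe): 1 synonymous substitution.
Codon 2 (AGG, Arg): 2 synonymous substitutions.
Total: 1 + 2 = 3.

3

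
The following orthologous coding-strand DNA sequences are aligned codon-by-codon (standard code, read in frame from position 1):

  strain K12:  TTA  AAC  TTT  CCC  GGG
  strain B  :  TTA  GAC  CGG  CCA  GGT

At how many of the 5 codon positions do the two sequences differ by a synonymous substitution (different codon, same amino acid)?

Codon 1: TTA Leu / TTA Leu — identical.
Codon 2: AAC Asn / GAC Asp — nonsynonymous.
Codon 3: TTT Phe / CGG Arg — nonsynonymous.
Codon 4: CCC Pro / CCA Pro — synonymous.
Codon 5: GGG Gly / GGT Gly — synonymous.
Synonymous differences: 2.

2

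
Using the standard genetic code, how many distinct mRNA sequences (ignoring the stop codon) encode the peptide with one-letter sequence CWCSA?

Cys: 2 codons.
Trp: 1 codon.
Cys: 2 codons.
Ser: 6 codons.
Ala: 4 codons.
2 × 1 × 2 × 6 × 4 = 96.

96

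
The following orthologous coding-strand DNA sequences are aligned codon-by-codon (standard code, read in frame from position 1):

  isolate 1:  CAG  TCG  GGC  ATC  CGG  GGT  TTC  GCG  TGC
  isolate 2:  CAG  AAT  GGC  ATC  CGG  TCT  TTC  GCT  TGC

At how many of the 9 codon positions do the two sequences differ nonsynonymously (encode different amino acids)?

Codon 1: CAG Gln / CAG Gln — identical.
Codon 2: TCG Ser / AAT Asn — nonsynonymous.
Codon 3: GGC Gly / GGC Gly — identical.
Codon 4: ATC Ile / ATC Ile — identical.
Codon 5: CGG Arg / CGG Arg — identical.
Codon 6: GGT Gly / TCT Ser — nonsynonymous.
Codon 7: TTC Phe / TTC Phe — identical.
Codon 8: GCG Ala / GCT Ala — synonymous.
Codon 9: TGC Cys / TGC Cys — identical.
Nonsynonymous differences: 2.

2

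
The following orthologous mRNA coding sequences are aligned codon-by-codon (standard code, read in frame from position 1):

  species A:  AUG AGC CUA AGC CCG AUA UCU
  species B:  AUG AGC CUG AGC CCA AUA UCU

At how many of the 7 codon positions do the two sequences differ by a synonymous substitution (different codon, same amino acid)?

Codon 1: AUG Met / AUG Met — identical.
Codon 2: AGC Ser / AGC Ser — identical.
Codon 3: CUA Leu / CUG Leu — synonymous.
Codon 4: AGC Ser / AGC Ser — identical.
Codon 5: CCG Pro / CCA Pro — synonymous.
Codon 6: AUA Ile / AUA Ile — identical.
Codon 7: UCU Ser / UCU Ser — identical.
Synonymous differences: 2.

2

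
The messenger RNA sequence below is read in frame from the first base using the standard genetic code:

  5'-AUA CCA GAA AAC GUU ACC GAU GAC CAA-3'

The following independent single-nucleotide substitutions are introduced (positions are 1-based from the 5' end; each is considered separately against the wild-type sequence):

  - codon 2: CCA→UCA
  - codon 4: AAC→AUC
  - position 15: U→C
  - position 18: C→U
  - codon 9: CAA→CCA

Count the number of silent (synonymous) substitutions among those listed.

2

Codon 2: CCA (Pro) → UCA (Ser) — missense.
Codon 4: AAC (Asn) → AUC (Ile) — missense.
Codon 5: GUU (Val) → GUC (Val) — synonymous.
Codon 6: ACC (Thr) → ACU (Thr) — synonymous.
Codon 9: CAA (Gln) → CCA (Pro) — missense.
Synonymous: 2 of 5.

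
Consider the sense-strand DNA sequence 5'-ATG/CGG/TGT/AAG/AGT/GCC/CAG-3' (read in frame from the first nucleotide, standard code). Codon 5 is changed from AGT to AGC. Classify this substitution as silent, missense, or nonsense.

silent

Position 15 falls in codon 5: AGT → Ser.
After the substitution the codon is AGC → Ser.
Both encode Ser, so the change is synonymous.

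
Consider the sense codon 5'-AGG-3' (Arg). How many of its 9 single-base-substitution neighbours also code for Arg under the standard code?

Position 1: CGG → 1 synonymous.
Position 2: none → 0 synonymous.
Position 3: AGA → 1 synonymous.
Total: 1 + 0 + 1 = 2.

2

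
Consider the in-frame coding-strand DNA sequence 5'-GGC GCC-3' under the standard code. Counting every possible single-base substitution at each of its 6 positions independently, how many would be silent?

Codon 1 (GGC, Gly): 3 synonymous substitutions.
Codon 2 (GCC, Ala): 3 synonymous substitutions.
Total: 3 + 3 = 6.

6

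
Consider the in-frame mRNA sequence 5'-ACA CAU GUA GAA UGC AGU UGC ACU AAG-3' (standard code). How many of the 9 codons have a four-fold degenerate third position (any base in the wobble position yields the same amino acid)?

Codon 1 ACA (Thr): third position 4-fold.
Codon 2 CAU (His): third position 2-fold.
Codon 3 GUA (Val): third position 4-fold.
Codon 4 GAA (Glu): third position 2-fold.
Codon 5 UGC (Cys): third position 2-fold.
Codon 6 AGU (Ser): third position 2-fold.
Codon 7 UGC (Cys): third position 2-fold.
Codon 8 ACU (Thr): third position 4-fold.
Codon 9 AAG (Lys): third position 2-fold.
Four-fold degenerate third positions: 3.

3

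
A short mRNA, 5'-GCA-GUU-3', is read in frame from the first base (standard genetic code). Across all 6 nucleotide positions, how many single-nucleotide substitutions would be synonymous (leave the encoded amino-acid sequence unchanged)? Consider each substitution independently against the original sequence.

6

Codon 1 (GCA, Ala): 3 synonymous substitutions.
Codon 2 (GUU, Val): 3 synonymous substitutions.
Total: 3 + 3 = 6.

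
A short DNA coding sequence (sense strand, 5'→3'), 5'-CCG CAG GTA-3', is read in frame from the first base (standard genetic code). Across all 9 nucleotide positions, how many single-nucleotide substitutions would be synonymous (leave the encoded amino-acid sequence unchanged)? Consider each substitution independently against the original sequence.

7

Codon 1 (CCG, Pro): 3 synonymous substitutions.
Codon 2 (CAG, Gln): 1 synonymous substitution.
Codon 3 (GTA, Val): 3 synonymous substitutions.
Total: 3 + 1 + 3 = 7.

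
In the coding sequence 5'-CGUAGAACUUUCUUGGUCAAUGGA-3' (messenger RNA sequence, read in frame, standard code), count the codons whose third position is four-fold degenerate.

4

Codon 1 CGU (Arg): third position 4-fold.
Codon 2 AGA (Arg): third position 2-fold.
Codon 3 ACU (Thr): third position 4-fold.
Codon 4 UUC (Phe): third position 2-fold.
Codon 5 UUG (Leu): third position 2-fold.
Codon 6 GUC (Val): third position 4-fold.
Codon 7 AAU (Asn): third position 2-fold.
Codon 8 GGA (Gly): third position 4-fold.
Four-fold degenerate third positions: 4.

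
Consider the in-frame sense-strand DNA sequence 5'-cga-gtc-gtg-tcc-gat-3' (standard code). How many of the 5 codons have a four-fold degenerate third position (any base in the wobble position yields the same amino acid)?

Codon 1 CGA (Arg): third position 4-fold.
Codon 2 GTC (Val): third position 4-fold.
Codon 3 GTG (Val): third position 4-fold.
Codon 4 TCC (Ser): third position 4-fold.
Codon 5 GAT (Asp): third position 2-fold.
Four-fold degenerate third positions: 4.

4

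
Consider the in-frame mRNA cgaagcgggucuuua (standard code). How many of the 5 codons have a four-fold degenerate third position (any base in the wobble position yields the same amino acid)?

3

Codon 1 CGA (Arg): third position 4-fold.
Codon 2 AGC (Ser): third position 2-fold.
Codon 3 GGG (Gly): third position 4-fold.
Codon 4 UCU (Ser): third position 4-fold.
Codon 5 UUA (Leu): third position 2-fold.
Four-fold degenerate third positions: 3.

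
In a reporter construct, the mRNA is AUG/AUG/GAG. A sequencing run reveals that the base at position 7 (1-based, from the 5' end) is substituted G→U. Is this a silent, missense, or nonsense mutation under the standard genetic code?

nonsense

Position 7 falls in codon 3: GAG → Glu.
After the substitution the codon is UAG → Stop.
The new codon is a stop codon, so this is a nonsense mutation.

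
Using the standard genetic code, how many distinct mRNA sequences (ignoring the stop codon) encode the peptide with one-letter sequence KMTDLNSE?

Lys: 2 codons.
Met: 1 codon.
Thr: 4 codons.
Asp: 2 codons.
Leu: 6 codons.
Asn: 2 codons.
Ser: 6 codons.
Glu: 2 codons.
2 × 1 × 4 × 2 × 6 × 2 × 6 × 2 = 2304.

2304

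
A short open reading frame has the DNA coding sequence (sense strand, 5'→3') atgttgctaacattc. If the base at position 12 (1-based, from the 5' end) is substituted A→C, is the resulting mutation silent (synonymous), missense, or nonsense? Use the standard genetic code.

Position 12 falls in codon 4: ACA → Thr.
After the substitution the codon is ACC → Thr.
Both encode Thr, so the change is synonymous.

silent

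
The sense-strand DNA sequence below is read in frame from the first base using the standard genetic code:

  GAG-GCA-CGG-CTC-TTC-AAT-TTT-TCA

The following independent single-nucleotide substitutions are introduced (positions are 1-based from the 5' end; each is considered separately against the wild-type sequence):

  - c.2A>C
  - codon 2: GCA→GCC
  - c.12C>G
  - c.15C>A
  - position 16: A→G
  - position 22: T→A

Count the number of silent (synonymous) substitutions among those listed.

Codon 1: GAG (Glu) → GCG (Ala) — missense.
Codon 2: GCA (Ala) → GCC (Ala) — synonymous.
Codon 4: CTC (Leu) → CTG (Leu) — synonymous.
Codon 5: TTC (Phe) → TTA (Leu) — missense.
Codon 6: AAT (Asn) → GAT (Asp) — missense.
Codon 8: TCA (Ser) → ACA (Thr) — missense.
Synonymous: 2 of 6.

2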